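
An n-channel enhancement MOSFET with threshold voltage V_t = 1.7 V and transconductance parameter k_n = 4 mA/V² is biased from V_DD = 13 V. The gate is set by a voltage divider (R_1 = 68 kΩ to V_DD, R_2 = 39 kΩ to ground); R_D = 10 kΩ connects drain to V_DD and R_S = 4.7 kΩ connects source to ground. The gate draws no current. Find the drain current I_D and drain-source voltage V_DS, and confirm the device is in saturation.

V_G = V_DD·R_2/(R_1+R_2) = 13×39/107 = 4.74 V.
Assume saturation: I_D = (k_n/2)(V_GS − V_t)² with V_GS = V_G − I_D·R_S = 4.74 − 4.7·I_D.
Substituting gives 44.2·I_D² − 58.1·I_D + 18.5 = 0, with roots I_D = 0.536 or 0.779 mA.
The root I_D = 0.779 mA gives V_GS = 1.08 V ≤ V_t, so take I_D = 0.536 mA.
Then V_GS = 2.22 V and V_DS = V_DD − I_D(R_D+R_S) = 13 − 0.536×14.7 = 5.12 V.
Saturation requires V_DS ≥ V_GS − V_t = 0.518 V; 5.12 ≥ 0.518 ✓.

I_D ≈ 0.54 mA, V_DS ≈ 5.1 V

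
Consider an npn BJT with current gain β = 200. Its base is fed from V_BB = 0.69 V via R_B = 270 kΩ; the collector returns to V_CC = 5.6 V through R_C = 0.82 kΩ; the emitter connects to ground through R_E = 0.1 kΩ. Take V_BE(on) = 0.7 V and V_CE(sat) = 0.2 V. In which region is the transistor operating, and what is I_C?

cutoff; I_C ≈ 0

V_BB = 0.69 V ≤ V_BE(on) = 0.7 V, so the base-emitter junction is not forward biased.
The transistor is in cutoff: I_B = I_C = 0.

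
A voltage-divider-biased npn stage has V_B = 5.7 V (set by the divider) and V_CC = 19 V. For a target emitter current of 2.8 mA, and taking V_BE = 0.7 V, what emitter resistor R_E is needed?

V_E = V_B − V_BE = 5.7 − 0.7 = 5 V.
R_E = V_E / I_E = 5 / 2.8 = 1.79 kΩ.

R_E ≈ 1.8 kΩ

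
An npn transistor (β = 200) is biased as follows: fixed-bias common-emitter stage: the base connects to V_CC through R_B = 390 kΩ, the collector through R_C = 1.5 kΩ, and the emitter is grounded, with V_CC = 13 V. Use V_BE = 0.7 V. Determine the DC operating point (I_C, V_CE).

Base loop: V_CC = I_B·R_B + V_BE, so I_B = (13 − 0.7)/390 kΩ = 0.0315 mA.
In the active region I_C = β·I_B = 200 × 0.0315 = 6.31 mA.
Collector loop: V_CE = V_CC − I_C·R_C = 13 − 6.31×1.5 = 3.54 V.
Since V_CE = 3.54 V > V_CE(sat) ≈ 0.2 V, the transistor is in the active region as assumed.

I_C ≈ 6.3 mA, V_CE ≈ 3.5 V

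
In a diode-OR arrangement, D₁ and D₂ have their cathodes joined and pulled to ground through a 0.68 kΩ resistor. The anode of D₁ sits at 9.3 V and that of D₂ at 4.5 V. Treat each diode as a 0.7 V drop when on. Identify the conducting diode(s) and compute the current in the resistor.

Only D₁ conducts; I_R ≈ 13 mA

Assume both conduct. Then node N would need to be at both 9.3−0.7 = 8.6 V and 4.5−0.7 = 3.8 V, which is impossible.
Assume only D₁ conducts: V_N = 9.3 − 0.7 = 8.6 V, so I_R = 8.6/0.68 = 12.6 mA.
Check D₂: its anode-to-cathode voltage is 4.5 − 8.6 = -4.1 V < 0.7 V, so it is off. The assumption is consistent.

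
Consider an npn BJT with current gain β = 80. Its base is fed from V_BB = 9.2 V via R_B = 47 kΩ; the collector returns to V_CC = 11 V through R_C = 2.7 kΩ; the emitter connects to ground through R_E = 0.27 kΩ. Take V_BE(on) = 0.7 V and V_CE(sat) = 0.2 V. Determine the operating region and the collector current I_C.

saturation; I_C ≈ 3.6 mA

Assume active: I_B = (9.2 − 0.7)/(47 + 81×0.27) = 0.123 mA, I_C = β·I_B = 9.87 mA.
Then V_CE = 11 − 9.87×2.7 − 10×0.27 = -18.4 V < 0.2 V — the active assumption fails.
Re-solve with V_CE = 0.2 V. KCL at the emitter: V_E/R_E = (V_BB−0.7−V_E)/R_B + (V_CC−0.2−V_E)/R_C, giving V_E = 1.02 V.
I_C = (V_CC − 0.2 − V_E)/R_C = (10.8 − 1.02)/2.7 = 3.62 mA.
Check: I_B = (8.5 − 1.02)/47 = 0.159 mA, and β·I_B = 12.7 mA > I_C, confirming saturation.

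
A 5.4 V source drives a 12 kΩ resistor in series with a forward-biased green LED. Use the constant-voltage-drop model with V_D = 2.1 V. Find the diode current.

KVL around the loop: 5.4 = V_D + I·R = 2.1 + I × 12 kΩ.
So I = (5.4 − 2.1) / 12 kΩ = 3.3 / 12 = 0.275 mA.

I ≈ 0.28 mA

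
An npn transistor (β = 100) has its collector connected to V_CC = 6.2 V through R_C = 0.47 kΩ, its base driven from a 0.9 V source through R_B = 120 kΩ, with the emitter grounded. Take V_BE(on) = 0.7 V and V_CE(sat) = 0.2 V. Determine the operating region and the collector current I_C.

Assume active. Base-emitter loop: I_B = (V_BB − V_BE)/R_B = (0.9 − 0.7)/120 = 0.00167 mA.
I_C = β·I_B = 100×0.00167 = 0.167 mA.
V_CE = V_CC − I_C·R_C = 6.2 − 0.167×0.47 = 6.12 V > V_CE(sat), so the active-region assumption holds.

active; I_C ≈ 0.17 mA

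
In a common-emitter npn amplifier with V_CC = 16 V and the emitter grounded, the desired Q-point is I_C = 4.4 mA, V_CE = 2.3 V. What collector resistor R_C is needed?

Collector loop: V_CC = I_C·R_C + V_CE.
R_C = (V_CC − V_CE)/I_C = (16 − 2.3)/4.4 = 3.11 kΩ.

R_C ≈ 3.1 kΩ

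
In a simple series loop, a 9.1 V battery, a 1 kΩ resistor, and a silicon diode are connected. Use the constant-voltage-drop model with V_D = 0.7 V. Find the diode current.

I ≈ 8.4 mA

KVL around the loop: 9.1 = V_D + I·R = 0.7 + I × 1 kΩ.
So I = (9.1 − 0.7) / 1 kΩ = 8.4 / 1 = 8.4 mA.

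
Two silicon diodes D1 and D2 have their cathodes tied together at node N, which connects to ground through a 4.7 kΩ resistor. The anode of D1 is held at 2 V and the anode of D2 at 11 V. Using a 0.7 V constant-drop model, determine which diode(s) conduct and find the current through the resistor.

Assume both conduct. Then node N would need to be at both 2−0.7 = 1.3 V and 11−0.7 = 10.3 V, which is impossible.
Assume only D2 conducts: V_N = 11 − 0.7 = 10.3 V, so I_R = 10.3/4.7 = 2.19 mA.
Check D1: its anode-to-cathode voltage is 2 − 10.3 = -8.3 V < 0.7 V, so it is off. The assumption is consistent.

Only D2 conducts; I_R ≈ 2.2 mA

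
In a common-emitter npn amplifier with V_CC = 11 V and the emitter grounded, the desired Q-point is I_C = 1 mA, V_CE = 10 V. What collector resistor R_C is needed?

Collector loop: V_CC = I_C·R_C + V_CE.
R_C = (V_CC − V_CE)/I_C = (11 − 10)/1 = 1 kΩ.

R_C ≈ 1 kΩ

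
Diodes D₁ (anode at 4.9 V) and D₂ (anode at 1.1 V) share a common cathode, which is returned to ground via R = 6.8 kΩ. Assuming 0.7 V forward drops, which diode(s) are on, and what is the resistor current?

Only D₁ conducts; I_R ≈ 0.62 mA

Assume both conduct. Then node N would need to be at both 4.9−0.7 = 4.2 V and 1.1−0.7 = 0.4 V, which is impossible.
Assume only D₁ conducts: V_N = 4.9 − 0.7 = 4.2 V, so I_R = 4.2/6.8 = 0.618 mA.
Check D₂: its anode-to-cathode voltage is 1.1 − 4.2 = -3.1 V < 0.7 V, so it is off. The assumption is consistent.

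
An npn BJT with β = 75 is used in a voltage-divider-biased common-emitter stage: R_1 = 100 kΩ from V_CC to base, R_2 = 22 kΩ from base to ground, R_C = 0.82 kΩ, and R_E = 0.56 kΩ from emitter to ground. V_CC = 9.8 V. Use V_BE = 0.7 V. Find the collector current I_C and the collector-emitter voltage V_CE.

Thevenize the base divider: V_Th = V_CC·R_2/(R_1+R_2) = 9.8×22/122 = 1.77 V, R_Th = R_1‖R_2 = 18 kΩ.
Base-emitter loop: V_Th = I_B·R_Th + V_BE + (β+1)I_B·R_E, so I_B = (1.77 − 0.7) / (18 + 76×0.56) = 0.0176 mA.
I_C = β·I_B = 75×0.0176 = 1.32 mA, and I_E = (β+1)I_B = 1.34 mA.
V_CE = V_CC − I_C·R_C − I_E·R_E = 9.8 − 1.32×0.82 − 1.34×0.56 = 7.97 V.
V_CE = 7.97 V > 0.2 V confirms active-region operation.

I_C ≈ 1.3 mA, V_CE ≈ 8 V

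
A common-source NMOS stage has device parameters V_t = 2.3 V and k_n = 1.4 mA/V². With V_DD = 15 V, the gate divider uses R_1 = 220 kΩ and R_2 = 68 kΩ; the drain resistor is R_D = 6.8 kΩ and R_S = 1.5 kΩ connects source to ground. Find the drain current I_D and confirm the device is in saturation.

I_D ≈ 0.35 mA

V_G = V_DD·R_2/(R_1+R_2) = 15×68/288 = 3.54 V.
Assume saturation: I_D = (k_n/2)(V_GS − V_t)² with V_GS = V_G − I_D·R_S = 3.54 − 1.5·I_D.
Substituting gives 1.57·I_D² − 3.61·I_D + 1.08 = 0, with roots I_D = 0.354 or 1.94 mA.
The root I_D = 1.94 mA gives V_GS = 0.637 V ≤ V_t, so take I_D = 0.354 mA.
Then V_GS = 3.01 V and V_DS = V_DD − I_D(R_D+R_S) = 15 − 0.354×8.3 = 12.1 V.
Saturation requires V_DS ≥ V_GS − V_t = 0.711 V; 12.1 ≥ 0.711 ✓.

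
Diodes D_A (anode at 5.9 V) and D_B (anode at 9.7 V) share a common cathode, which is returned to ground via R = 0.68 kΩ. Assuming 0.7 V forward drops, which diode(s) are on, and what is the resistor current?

Assume both conduct. Then node N would need to be at both 5.9−0.7 = 5.2 V and 9.7−0.7 = 9 V, which is impossible.
Assume only D_B conducts: V_N = 9.7 − 0.7 = 9 V, so I_R = 9/0.68 = 13.2 mA.
Check D_A: its anode-to-cathode voltage is 5.9 − 9 = -3.1 V < 0.7 V, so it is off. The assumption is consistent.

Only D_B conducts; I_R ≈ 13 mA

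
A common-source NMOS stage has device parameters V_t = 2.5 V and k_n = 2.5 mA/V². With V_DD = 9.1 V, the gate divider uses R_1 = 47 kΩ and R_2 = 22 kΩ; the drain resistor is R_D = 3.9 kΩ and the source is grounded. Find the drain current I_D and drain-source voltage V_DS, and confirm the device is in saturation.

I_D ≈ 0.2 mA, V_DS ≈ 8.3 V

V_G = V_DD·R_2/(R_1+R_2) = 9.1×22/69 = 2.9 V. With the source grounded, V_GS = V_G = 2.9 V.
Assume saturation: I_D = (k_n/2)(V_GS − V_t)² = (2.5/2)×(2.9 − 2.5)² = 1.25×0.401² = 0.201 mA.
V_DS = V_DD − I_D·R_D = 9.1 − 0.201×3.9 = 8.31 V.
Saturation requires V_DS ≥ V_GS − V_t = 0.401 V; 8.31 ≥ 0.401 ✓.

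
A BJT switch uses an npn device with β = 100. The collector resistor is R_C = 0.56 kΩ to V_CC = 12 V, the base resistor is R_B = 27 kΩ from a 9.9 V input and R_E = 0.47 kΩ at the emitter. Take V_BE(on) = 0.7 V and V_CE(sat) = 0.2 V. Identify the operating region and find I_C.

Assume active: I_B = (9.9 − 0.7)/(27 + 101×0.47) = 0.124 mA, I_C = β·I_B = 12.4 mA.
Then V_CE = 12 − 12.4×0.56 − 12.5×0.47 = -0.783 V < 0.2 V — the active assumption fails.
Re-solve with V_CE = 0.2 V. KCL at the emitter: V_E/R_E = (V_BB−0.7−V_E)/R_B + (V_CC−0.2−V_E)/R_C, giving V_E = 5.42 V.
I_C = (V_CC − 0.2 − V_E)/R_C = (11.8 − 5.42)/0.56 = 11.4 mA.
Check: I_B = (9.2 − 5.42)/27 = 0.14 mA, and β·I_B = 14 mA > I_C, confirming saturation.

saturation; I_C ≈ 11 mA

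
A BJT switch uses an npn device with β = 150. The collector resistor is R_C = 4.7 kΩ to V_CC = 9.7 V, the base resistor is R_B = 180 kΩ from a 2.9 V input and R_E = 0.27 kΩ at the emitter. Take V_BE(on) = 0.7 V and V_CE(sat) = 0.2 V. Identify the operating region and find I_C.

active; I_C ≈ 1.5 mA

Assume active. Base-emitter loop: I_B = (V_BB − V_BE)/(R_B + (β+1)R_E) = (2.9 − 0.7)/(180 + 151×0.27) = 0.00997 mA.
I_C = β·I_B = 150×0.00997 = 1.49 mA.
V_CE = V_CC − I_C·R_C − I_E·R_E = 9.7 − 1.49×4.7 − 1.5×0.27 = 2.27 V > V_CE(sat), so the active-region assumption holds.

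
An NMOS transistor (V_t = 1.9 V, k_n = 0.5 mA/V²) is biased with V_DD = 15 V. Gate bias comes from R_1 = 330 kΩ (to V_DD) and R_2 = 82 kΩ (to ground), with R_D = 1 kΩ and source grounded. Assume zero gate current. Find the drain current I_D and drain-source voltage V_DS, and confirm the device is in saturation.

I_D ≈ 0.29 mA, V_DS ≈ 15 V

V_G = V_DD·R_2/(R_1+R_2) = 15×82/412 = 2.99 V. With the source grounded, V_GS = V_G = 2.99 V.
Assume saturation: I_D = (k_n/2)(V_GS − V_t)² = (0.5/2)×(2.99 − 1.9)² = 0.25×1.09² = 0.295 mA.
V_DS = V_DD − I_D·R_D = 15 − 0.295×1 = 14.7 V.
Saturation requires V_DS ≥ V_GS − V_t = 1.09 V; 14.7 ≥ 1.09 ✓.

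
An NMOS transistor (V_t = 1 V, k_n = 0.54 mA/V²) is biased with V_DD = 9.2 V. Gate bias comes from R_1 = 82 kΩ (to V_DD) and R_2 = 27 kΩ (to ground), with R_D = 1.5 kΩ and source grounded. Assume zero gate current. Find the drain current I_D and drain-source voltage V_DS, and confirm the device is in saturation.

V_G = V_DD·R_2/(R_1+R_2) = 9.2×27/109 = 2.28 V. With the source grounded, V_GS = V_G = 2.28 V.
Assume saturation: I_D = (k_n/2)(V_GS − V_t)² = (0.54/2)×(2.28 − 1)² = 0.27×1.28² = 0.442 mA.
V_DS = V_DD − I_D·R_D = 9.2 − 0.442×1.5 = 8.54 V.
Saturation requires V_DS ≥ V_GS − V_t = 1.28 V; 8.54 ≥ 1.28 ✓.

I_D ≈ 0.44 mA, V_DS ≈ 8.5 V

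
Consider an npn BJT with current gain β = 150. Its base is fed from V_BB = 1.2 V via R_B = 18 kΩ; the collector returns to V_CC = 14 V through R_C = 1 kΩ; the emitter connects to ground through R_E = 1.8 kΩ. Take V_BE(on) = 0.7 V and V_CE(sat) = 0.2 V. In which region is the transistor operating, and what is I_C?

Assume active. Base-emitter loop: I_B = (V_BB − V_BE)/(R_B + (β+1)R_E) = (1.2 − 0.7)/(18 + 151×1.8) = 0.00173 mA.
I_C = β·I_B = 150×0.00173 = 0.259 mA.
V_CE = V_CC − I_C·R_C − I_E·R_E = 14 − 0.259×1 − 0.261×1.8 = 13.3 V > V_CE(sat), so the active-region assumption holds.

active; I_C ≈ 0.26 mA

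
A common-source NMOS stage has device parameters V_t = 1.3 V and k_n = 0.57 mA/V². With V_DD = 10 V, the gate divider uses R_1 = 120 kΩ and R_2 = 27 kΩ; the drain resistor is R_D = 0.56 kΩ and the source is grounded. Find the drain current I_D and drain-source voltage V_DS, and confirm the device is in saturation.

I_D ≈ 0.082 mA, V_DS ≈ 10 V

V_G = V_DD·R_2/(R_1+R_2) = 10×27/147 = 1.84 V. With the source grounded, V_GS = V_G = 1.84 V.
Assume saturation: I_D = (k_n/2)(V_GS − V_t)² = (0.57/2)×(1.84 − 1.3)² = 0.285×0.537² = 0.0821 mA.
V_DS = V_DD − I_D·R_D = 10 − 0.0821×0.56 = 9.95 V.
Saturation requires V_DS ≥ V_GS − V_t = 0.537 V; 9.95 ≥ 0.537 ✓.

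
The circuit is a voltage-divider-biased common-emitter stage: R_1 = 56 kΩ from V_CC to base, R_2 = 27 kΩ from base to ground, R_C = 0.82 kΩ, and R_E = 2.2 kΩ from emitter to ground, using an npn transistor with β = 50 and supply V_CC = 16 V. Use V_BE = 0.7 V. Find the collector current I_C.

I_C ≈ 1.7 mA

Thevenize the base divider: V_Th = V_CC·R_2/(R_1+R_2) = 16×27/83 = 5.2 V, R_Th = R_1‖R_2 = 18.2 kΩ.
Base-emitter loop: V_Th = I_B·R_Th + V_BE + (β+1)I_B·R_E, so I_B = (5.2 − 0.7) / (18.2 + 51×2.2) = 0.0345 mA.
I_C = β·I_B = 50×0.0345 = 1.73 mA, and I_E = (β+1)I_B = 1.76 mA.
V_CE = V_CC − I_C·R_C − I_E·R_E = 16 − 1.73×0.82 − 1.76×2.2 = 10.7 V.
V_CE = 10.7 V > 0.2 V confirms active-region operation.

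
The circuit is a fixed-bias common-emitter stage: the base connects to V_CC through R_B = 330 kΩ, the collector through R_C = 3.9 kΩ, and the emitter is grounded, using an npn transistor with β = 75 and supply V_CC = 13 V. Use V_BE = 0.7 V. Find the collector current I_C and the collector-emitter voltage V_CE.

I_C ≈ 2.8 mA, V_CE ≈ 2.1 V

Base loop: V_CC = I_B·R_B + V_BE, so I_B = (13 − 0.7)/330 kΩ = 0.0373 mA.
In the active region I_C = β·I_B = 75 × 0.0373 = 2.8 mA.
Collector loop: V_CE = V_CC − I_C·R_C = 13 − 2.8×3.9 = 2.1 V.
Since V_CE = 2.1 V > V_CE(sat) ≈ 0.2 V, the transistor is in the active region as assumed.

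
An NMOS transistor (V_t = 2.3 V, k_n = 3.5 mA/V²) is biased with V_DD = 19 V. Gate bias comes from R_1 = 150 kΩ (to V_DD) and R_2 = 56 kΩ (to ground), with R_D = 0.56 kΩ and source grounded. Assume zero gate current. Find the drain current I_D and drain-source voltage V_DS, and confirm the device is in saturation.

I_D ≈ 14 mA, V_DS ≈ 11 V

V_G = V_DD·R_2/(R_1+R_2) = 19×56/206 = 5.17 V. With the source grounded, V_GS = V_G = 5.17 V.
Assume saturation: I_D = (k_n/2)(V_GS − V_t)² = (3.5/2)×(5.17 − 2.3)² = 1.75×2.87² = 14.4 mA.
V_DS = V_DD − I_D·R_D = 19 − 14.4×0.56 = 11 V.
Saturation requires V_DS ≥ V_GS − V_t = 2.87 V; 11 ≥ 2.87 ✓.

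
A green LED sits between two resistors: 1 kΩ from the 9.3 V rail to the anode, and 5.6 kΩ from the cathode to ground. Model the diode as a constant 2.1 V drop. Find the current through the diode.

The two resistors are in series with the diode, so KVL gives 9.3 = I·1 + 2.1 + I·5.6.
I = (9.3 − 2.1) / (1 + 5.6) kΩ = 7.2 / 6.6 = 1.09 mA.

I ≈ 1.1 mA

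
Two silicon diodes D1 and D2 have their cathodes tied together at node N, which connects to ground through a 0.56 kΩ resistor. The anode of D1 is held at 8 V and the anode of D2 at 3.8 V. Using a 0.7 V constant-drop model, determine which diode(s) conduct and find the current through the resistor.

Only D1 conducts; I_R ≈ 13 mA

Assume both conduct. Then node N would need to be at both 8−0.7 = 7.3 V and 3.8−0.7 = 3.1 V, which is impossible.
Assume only D1 conducts: V_N = 8 − 0.7 = 7.3 V, so I_R = 7.3/0.56 = 13 mA.
Check D2: its anode-to-cathode voltage is 3.8 − 7.3 = -3.5 V < 0.7 V, so it is off. The assumption is consistent.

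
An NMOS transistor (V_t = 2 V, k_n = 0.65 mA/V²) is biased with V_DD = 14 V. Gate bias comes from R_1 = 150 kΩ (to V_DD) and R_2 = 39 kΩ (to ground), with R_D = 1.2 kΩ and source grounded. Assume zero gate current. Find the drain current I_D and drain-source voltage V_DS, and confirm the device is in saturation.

V_G = V_DD·R_2/(R_1+R_2) = 14×39/189 = 2.89 V. With the source grounded, V_GS = V_G = 2.89 V.
Assume saturation: I_D = (k_n/2)(V_GS − V_t)² = (0.65/2)×(2.89 − 2)² = 0.325×0.889² = 0.257 mA.
V_DS = V_DD − I_D·R_D = 14 − 0.257×1.2 = 13.7 V.
Saturation requires V_DS ≥ V_GS − V_t = 0.889 V; 13.7 ≥ 0.889 ✓.

I_D ≈ 0.26 mA, V_DS ≈ 14 V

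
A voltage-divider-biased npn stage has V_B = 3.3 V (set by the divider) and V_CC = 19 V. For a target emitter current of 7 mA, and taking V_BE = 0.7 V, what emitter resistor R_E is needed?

R_E ≈ 0.37 kΩ

V_E = V_B − V_BE = 3.3 − 0.7 = 2.6 V.
R_E = V_E / I_E = 2.6 / 7 = 0.371 kΩ.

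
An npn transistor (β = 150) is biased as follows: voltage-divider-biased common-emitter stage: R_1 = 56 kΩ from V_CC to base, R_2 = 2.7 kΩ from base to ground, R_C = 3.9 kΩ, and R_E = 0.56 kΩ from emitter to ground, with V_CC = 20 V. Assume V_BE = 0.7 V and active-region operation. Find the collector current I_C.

I_C ≈ 0.38 mA

Thevenize the base divider: V_Th = V_CC·R_2/(R_1+R_2) = 20×2.7/58.7 = 0.92 V, R_Th = R_1‖R_2 = 2.58 kΩ.
Base-emitter loop: V_Th = I_B·R_Th + V_BE + (β+1)I_B·R_E, so I_B = (0.92 − 0.7) / (2.58 + 151×0.56) = 0.00252 mA.
I_C = β·I_B = 150×0.00252 = 0.379 mA, and I_E = (β+1)I_B = 0.381 mA.
V_CE = V_CC − I_C·R_C − I_E·R_E = 20 − 0.379×3.9 − 0.381×0.56 = 18.3 V.
V_CE = 18.3 V > 0.2 V confirms active-region operation.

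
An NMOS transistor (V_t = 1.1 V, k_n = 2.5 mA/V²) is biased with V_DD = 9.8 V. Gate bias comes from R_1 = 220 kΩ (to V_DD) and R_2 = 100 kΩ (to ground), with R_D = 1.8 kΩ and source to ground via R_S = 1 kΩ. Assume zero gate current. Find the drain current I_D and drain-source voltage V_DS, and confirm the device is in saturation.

V_G = V_DD·R_2/(R_1+R_2) = 9.8×100/320 = 3.06 V.
Assume saturation: I_D = (k_n/2)(V_GS − V_t)² with V_GS = V_G − I_D·R_S = 3.06 − 1·I_D.
Substituting gives 1.25·I_D² − 5.91·I_D + 4.81 = 0, with roots I_D = 1.05 or 3.68 mA.
The root I_D = 3.68 mA gives V_GS = -0.615 V ≤ V_t, so take I_D = 1.05 mA.
Then V_GS = 2.02 V and V_DS = V_DD − I_D(R_D+R_S) = 9.8 − 1.05×2.8 = 6.87 V.
Saturation requires V_DS ≥ V_GS − V_t = 0.915 V; 6.87 ≥ 0.915 ✓.

I_D ≈ 1 mA, V_DS ≈ 6.9 V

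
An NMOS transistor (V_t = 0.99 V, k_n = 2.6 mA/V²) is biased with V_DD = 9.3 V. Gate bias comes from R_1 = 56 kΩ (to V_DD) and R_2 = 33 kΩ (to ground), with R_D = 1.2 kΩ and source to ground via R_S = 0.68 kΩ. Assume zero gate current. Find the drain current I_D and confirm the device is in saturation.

I_D ≈ 1.9 mA

V_G = V_DD·R_2/(R_1+R_2) = 9.3×33/89 = 3.45 V.
Assume saturation: I_D = (k_n/2)(V_GS − V_t)² with V_GS = V_G − I_D·R_S = 3.45 − 0.68·I_D.
Substituting gives 0.601·I_D² − 5.35·I_D + 7.86 = 0, with roots I_D = 1.86 or 7.04 mA.
The root I_D = 7.04 mA gives V_GS = -1.34 V ≤ V_t, so take I_D = 1.86 mA.
Then V_GS = 2.19 V and V_DS = V_DD − I_D(R_D+R_S) = 9.3 − 1.86×1.88 = 5.81 V.
Saturation requires V_DS ≥ V_GS − V_t = 1.2 V; 5.81 ≥ 1.2 ✓.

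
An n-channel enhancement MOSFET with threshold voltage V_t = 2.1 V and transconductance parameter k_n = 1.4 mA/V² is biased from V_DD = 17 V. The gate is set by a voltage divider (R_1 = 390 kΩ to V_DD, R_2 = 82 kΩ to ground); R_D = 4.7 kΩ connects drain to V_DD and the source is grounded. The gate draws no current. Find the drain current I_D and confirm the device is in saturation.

V_G = V_DD·R_2/(R_1+R_2) = 17×82/472 = 2.95 V. With the source grounded, V_GS = V_G = 2.95 V.
Assume saturation: I_D = (k_n/2)(V_GS − V_t)² = (1.4/2)×(2.95 − 2.1)² = 0.7×0.853² = 0.51 mA.
V_DS = V_DD − I_D·R_D = 17 − 0.51×4.7 = 14.6 V.
Saturation requires V_DS ≥ V_GS − V_t = 0.853 V; 14.6 ≥ 0.853 ✓.

I_D ≈ 0.51 mA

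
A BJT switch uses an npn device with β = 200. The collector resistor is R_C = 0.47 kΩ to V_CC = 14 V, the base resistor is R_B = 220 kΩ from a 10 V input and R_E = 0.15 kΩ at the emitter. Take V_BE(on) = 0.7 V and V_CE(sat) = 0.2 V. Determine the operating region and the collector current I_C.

active; I_C ≈ 7.4 mA

Assume active. Base-emitter loop: I_B = (V_BB − V_BE)/(R_B + (β+1)R_E) = (10 − 0.7)/(220 + 201×0.15) = 0.0372 mA.
I_C = β·I_B = 200×0.0372 = 7.44 mA.
V_CE = V_CC − I_C·R_C − I_E·R_E = 14 − 7.44×0.47 − 7.47×0.15 = 9.38 V > V_CE(sat), so the active-region assumption holds.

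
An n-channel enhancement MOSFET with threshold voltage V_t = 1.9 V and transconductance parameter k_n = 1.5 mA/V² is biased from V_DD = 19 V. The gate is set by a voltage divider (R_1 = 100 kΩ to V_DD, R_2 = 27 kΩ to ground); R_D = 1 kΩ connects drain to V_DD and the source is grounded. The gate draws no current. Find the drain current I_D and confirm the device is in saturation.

V_G = V_DD·R_2/(R_1+R_2) = 19×27/127 = 4.04 V. With the source grounded, V_GS = V_G = 4.04 V.
Assume saturation: I_D = (k_n/2)(V_GS − V_t)² = (1.5/2)×(4.04 − 1.9)² = 0.75×2.14² = 3.43 mA.
V_DS = V_DD − I_D·R_D = 19 − 3.43×1 = 15.6 V.
Saturation requires V_DS ≥ V_GS − V_t = 2.14 V; 15.6 ≥ 2.14 ✓.

I_D ≈ 3.4 mA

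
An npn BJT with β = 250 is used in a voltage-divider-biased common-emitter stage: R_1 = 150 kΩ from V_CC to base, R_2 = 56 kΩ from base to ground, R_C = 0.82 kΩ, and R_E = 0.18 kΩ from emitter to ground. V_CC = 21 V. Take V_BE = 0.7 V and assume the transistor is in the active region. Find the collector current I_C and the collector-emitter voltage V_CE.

I_C ≈ 15 mA, V_CE ≈ 6.4 V

Thevenize the base divider: V_Th = V_CC·R_2/(R_1+R_2) = 21×56/206 = 5.71 V, R_Th = R_1‖R_2 = 40.8 kΩ.
Base-emitter loop: V_Th = I_B·R_Th + V_BE + (β+1)I_B·R_E, so I_B = (5.71 − 0.7) / (40.8 + 251×0.18) = 0.0583 mA.
I_C = β·I_B = 250×0.0583 = 14.6 mA, and I_E = (β+1)I_B = 14.6 mA.
V_CE = V_CC − I_C·R_C − I_E·R_E = 21 − 14.6×0.82 − 14.6×0.18 = 6.42 V.
V_CE = 6.42 V > 0.2 V confirms active-region operation.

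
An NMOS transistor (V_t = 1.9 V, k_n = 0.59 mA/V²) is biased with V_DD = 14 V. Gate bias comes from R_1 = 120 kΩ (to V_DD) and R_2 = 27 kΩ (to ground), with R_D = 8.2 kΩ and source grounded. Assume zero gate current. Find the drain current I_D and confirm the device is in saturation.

V_G = V_DD·R_2/(R_1+R_2) = 14×27/147 = 2.57 V. With the source grounded, V_GS = V_G = 2.57 V.
Assume saturation: I_D = (k_n/2)(V_GS − V_t)² = (0.59/2)×(2.57 − 1.9)² = 0.295×0.671² = 0.133 mA.
V_DS = V_DD − I_D·R_D = 14 − 0.133×8.2 = 12.9 V.
Saturation requires V_DS ≥ V_GS − V_t = 0.671 V; 12.9 ≥ 0.671 ✓.

I_D ≈ 0.13 mA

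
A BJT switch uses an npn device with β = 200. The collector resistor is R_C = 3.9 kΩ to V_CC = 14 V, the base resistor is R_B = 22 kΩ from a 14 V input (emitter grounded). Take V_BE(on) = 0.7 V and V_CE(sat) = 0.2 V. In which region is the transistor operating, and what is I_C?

Assume active: I_B = (14 − 0.7)/22 = 0.605 mA, giving I_C = β·I_B = 121 mA.
But then V_CE = 14 − 121×3.9 = -458 V < V_CE(sat) = 0.2 V — impossible in the active region.
So the transistor is saturated. With V_CE = 0.2 V, I_C = (V_CC − 0.2)/R_C = 13.8/3.9 = 3.54 mA.
Check: β·I_B = 121 mA > I_C = 3.54 mA, confirming saturation.

saturation; I_C ≈ 3.5 mA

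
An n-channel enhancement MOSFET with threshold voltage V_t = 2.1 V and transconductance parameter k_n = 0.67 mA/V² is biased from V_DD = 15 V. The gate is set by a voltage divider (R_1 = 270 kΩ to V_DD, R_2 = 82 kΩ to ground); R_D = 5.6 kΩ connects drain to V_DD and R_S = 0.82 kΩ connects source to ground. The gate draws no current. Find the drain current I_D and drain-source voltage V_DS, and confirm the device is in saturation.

I_D ≈ 0.39 mA, V_DS ≈ 13 V

V_G = V_DD·R_2/(R_1+R_2) = 15×82/352 = 3.49 V.
Assume saturation: I_D = (k_n/2)(V_GS − V_t)² with V_GS = V_G − I_D·R_S = 3.49 − 0.82·I_D.
Substituting gives 0.225·I_D² − 1.77·I_D + 0.651 = 0, with roots I_D = 0.388 or 7.45 mA.
The root I_D = 7.45 mA gives V_GS = -2.62 V ≤ V_t, so take I_D = 0.388 mA.
Then V_GS = 3.18 V and V_DS = V_DD − I_D(R_D+R_S) = 15 − 0.388×6.42 = 12.5 V.
Saturation requires V_DS ≥ V_GS − V_t = 1.08 V; 12.5 ≥ 1.08 ✓.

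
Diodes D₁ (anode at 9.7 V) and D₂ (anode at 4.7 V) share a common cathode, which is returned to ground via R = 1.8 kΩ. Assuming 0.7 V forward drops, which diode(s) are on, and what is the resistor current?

Assume both conduct. Then node N would need to be at both 9.7−0.7 = 9 V and 4.7−0.7 = 4 V, which is impossible.
Assume only D₁ conducts: V_N = 9.7 − 0.7 = 9 V, so I_R = 9/1.8 = 5 mA.
Check D₂: its anode-to-cathode voltage is 4.7 − 9 = -4.3 V < 0.7 V, so it is off. The assumption is consistent.

Only D₁ conducts; I_R ≈ 5 mA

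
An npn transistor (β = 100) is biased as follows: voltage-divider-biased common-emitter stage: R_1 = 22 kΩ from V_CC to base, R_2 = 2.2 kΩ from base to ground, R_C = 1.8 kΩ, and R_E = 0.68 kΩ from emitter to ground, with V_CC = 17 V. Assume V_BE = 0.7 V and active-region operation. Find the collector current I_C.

I_C ≈ 1.2 mA

Thevenize the base divider: V_Th = V_CC·R_2/(R_1+R_2) = 17×2.2/24.2 = 1.55 V, R_Th = R_1‖R_2 = 2 kΩ.
Base-emitter loop: V_Th = I_B·R_Th + V_BE + (β+1)I_B·R_E, so I_B = (1.55 − 0.7) / (2 + 101×0.68) = 0.012 mA.
I_C = β·I_B = 100×0.012 = 1.2 mA, and I_E = (β+1)I_B = 1.21 mA.
V_CE = V_CC − I_C·R_C − I_E·R_E = 17 − 1.2×1.8 − 1.21×0.68 = 14 V.
V_CE = 14 V > 0.2 V confirms active-region operation.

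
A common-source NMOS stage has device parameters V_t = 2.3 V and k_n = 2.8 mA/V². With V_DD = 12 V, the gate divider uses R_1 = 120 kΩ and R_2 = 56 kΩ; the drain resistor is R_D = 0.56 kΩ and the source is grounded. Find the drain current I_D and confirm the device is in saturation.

I_D ≈ 3.2 mA

V_G = V_DD·R_2/(R_1+R_2) = 12×56/176 = 3.82 V. With the source grounded, V_GS = V_G = 3.82 V.
Assume saturation: I_D = (k_n/2)(V_GS − V_t)² = (2.8/2)×(3.82 − 2.3)² = 1.4×1.52² = 3.23 mA.
V_DS = V_DD − I_D·R_D = 12 − 3.23×0.56 = 10.2 V.
Saturation requires V_DS ≥ V_GS − V_t = 1.52 V; 10.2 ≥ 1.52 ✓.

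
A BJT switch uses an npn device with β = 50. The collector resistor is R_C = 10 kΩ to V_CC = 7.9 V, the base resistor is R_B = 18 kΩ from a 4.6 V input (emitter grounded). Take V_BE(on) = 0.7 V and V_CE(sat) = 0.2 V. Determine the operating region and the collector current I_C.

Assume active: I_B = (4.6 − 0.7)/18 = 0.217 mA, giving I_C = β·I_B = 10.8 mA.
But then V_CE = 7.9 − 10.8×10 = -100 V < V_CE(sat) = 0.2 V — impossible in the active region.
So the transistor is saturated. With V_CE = 0.2 V, I_C = (V_CC − 0.2)/R_C = 7.7/10 = 0.77 mA.
Check: β·I_B = 10.8 mA > I_C = 0.77 mA, confirming saturation.

saturation; I_C ≈ 0.77 mA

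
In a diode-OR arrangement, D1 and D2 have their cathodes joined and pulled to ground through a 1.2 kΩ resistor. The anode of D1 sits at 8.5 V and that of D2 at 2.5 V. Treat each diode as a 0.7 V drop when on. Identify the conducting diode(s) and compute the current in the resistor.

Assume both conduct. Then node N would need to be at both 8.5−0.7 = 7.8 V and 2.5−0.7 = 1.8 V, which is impossible.
Assume only D1 conducts: V_N = 8.5 − 0.7 = 7.8 V, so I_R = 7.8/1.2 = 6.5 mA.
Check D2: its anode-to-cathode voltage is 2.5 − 7.8 = -5.3 V < 0.7 V, so it is off. The assumption is consistent.

Only D1 conducts; I_R ≈ 6.5 mA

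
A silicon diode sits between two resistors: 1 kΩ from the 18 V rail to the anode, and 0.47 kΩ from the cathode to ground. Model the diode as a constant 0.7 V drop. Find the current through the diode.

I ≈ 12 mA

The two resistors are in series with the diode, so KVL gives 18 = I·1 + 0.7 + I·0.47.
I = (18 − 0.7) / (1 + 0.47) kΩ = 17.3 / 1.47 = 11.8 mA.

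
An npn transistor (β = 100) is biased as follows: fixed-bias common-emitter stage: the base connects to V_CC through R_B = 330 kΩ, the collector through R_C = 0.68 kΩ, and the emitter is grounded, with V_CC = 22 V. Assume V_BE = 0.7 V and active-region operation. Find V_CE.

Base loop: V_CC = I_B·R_B + V_BE, so I_B = (22 − 0.7)/330 kΩ = 0.0645 mA.
In the active region I_C = β·I_B = 100 × 0.0645 = 6.45 mA.
Collector loop: V_CE = V_CC − I_C·R_C = 22 − 6.45×0.68 = 17.6 V.
Since V_CE = 17.6 V > V_CE(sat) ≈ 0.2 V, the transistor is in the active region as assumed.

V_CE ≈ 18 V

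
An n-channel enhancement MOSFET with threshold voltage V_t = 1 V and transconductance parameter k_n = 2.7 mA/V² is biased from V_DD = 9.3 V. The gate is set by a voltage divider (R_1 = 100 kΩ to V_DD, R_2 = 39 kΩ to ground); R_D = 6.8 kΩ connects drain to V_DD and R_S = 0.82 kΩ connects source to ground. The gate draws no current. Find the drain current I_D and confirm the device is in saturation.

I_D ≈ 0.94 mA

V_G = V_DD·R_2/(R_1+R_2) = 9.3×39/139 = 2.61 V.
Assume saturation: I_D = (k_n/2)(V_GS − V_t)² with V_GS = V_G − I_D·R_S = 2.61 − 0.82·I_D.
Substituting gives 0.908·I_D² − 4.56·I_D + 3.5 = 0, with roots I_D = 0.943 or 4.08 mA.
The root I_D = 4.08 mA gives V_GS = -0.739 V ≤ V_t, so take I_D = 0.943 mA.
Then V_GS = 1.84 V and V_DS = V_DD − I_D(R_D+R_S) = 9.3 − 0.943×7.62 = 2.11 V.
Saturation requires V_DS ≥ V_GS − V_t = 0.836 V; 2.11 ≥ 0.836 ✓.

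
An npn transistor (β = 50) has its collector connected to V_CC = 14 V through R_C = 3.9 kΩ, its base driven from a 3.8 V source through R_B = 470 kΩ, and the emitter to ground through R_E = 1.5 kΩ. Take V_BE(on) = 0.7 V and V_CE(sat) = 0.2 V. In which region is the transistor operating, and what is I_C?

active; I_C ≈ 0.28 mA

Assume active. Base-emitter loop: I_B = (V_BB − V_BE)/(R_B + (β+1)R_E) = (3.8 − 0.7)/(470 + 51×1.5) = 0.00567 mA.
I_C = β·I_B = 50×0.00567 = 0.284 mA.
V_CE = V_CC − I_C·R_C − I_E·R_E = 14 − 0.284×3.9 − 0.289×1.5 = 12.5 V > V_CE(sat), so the active-region assumption holds.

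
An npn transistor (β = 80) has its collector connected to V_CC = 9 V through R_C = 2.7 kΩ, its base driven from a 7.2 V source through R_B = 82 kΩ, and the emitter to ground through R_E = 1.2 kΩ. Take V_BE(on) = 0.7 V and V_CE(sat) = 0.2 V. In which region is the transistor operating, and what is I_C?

Assume active: I_B = (7.2 − 0.7)/(82 + 81×1.2) = 0.0363 mA, I_C = β·I_B = 2.9 mA.
Then V_CE = 9 − 2.9×2.7 − 2.94×1.2 = -2.36 V < 0.2 V — the active assumption fails.
Re-solve with V_CE = 0.2 V. KCL at the emitter: V_E/R_E = (V_BB−0.7−V_E)/R_B + (V_CC−0.2−V_E)/R_C, giving V_E = 2.75 V.
I_C = (V_CC − 0.2 − V_E)/R_C = (8.8 − 2.75)/2.7 = 2.24 mA.
Check: I_B = (6.5 − 2.75)/82 = 0.0458 mA, and β·I_B = 3.66 mA > I_C, confirming saturation.

saturation; I_C ≈ 2.2 mA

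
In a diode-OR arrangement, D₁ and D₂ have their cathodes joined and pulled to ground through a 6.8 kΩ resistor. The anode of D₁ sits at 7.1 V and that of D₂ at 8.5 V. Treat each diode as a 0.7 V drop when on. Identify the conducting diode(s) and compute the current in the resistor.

Assume both conduct. Then node N would need to be at both 7.1−0.7 = 6.4 V and 8.5−0.7 = 7.8 V, which is impossible.
Assume only D₂ conducts: V_N = 8.5 − 0.7 = 7.8 V, so I_R = 7.8/6.8 = 1.15 mA.
Check D₁: its anode-to-cathode voltage is 7.1 − 7.8 = -0.7 V < 0.7 V, so it is off. The assumption is consistent.

Only D₂ conducts; I_R ≈ 1.1 mA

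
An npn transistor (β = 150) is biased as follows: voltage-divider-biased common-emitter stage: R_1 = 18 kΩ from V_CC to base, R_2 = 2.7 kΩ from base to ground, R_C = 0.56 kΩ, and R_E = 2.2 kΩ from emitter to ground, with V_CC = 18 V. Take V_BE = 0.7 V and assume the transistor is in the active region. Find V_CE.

Thevenize the base divider: V_Th = V_CC·R_2/(R_1+R_2) = 18×2.7/20.7 = 2.35 V, R_Th = R_1‖R_2 = 2.35 kΩ.
Base-emitter loop: V_Th = I_B·R_Th + V_BE + (β+1)I_B·R_E, so I_B = (2.35 − 0.7) / (2.35 + 151×2.2) = 0.00493 mA.
I_C = β·I_B = 150×0.00493 = 0.739 mA, and I_E = (β+1)I_B = 0.744 mA.
V_CE = V_CC − I_C·R_C − I_E·R_E = 18 − 0.739×0.56 − 0.744×2.2 = 15.9 V.
V_CE = 15.9 V > 0.2 V confirms active-region operation.

V_CE ≈ 16 V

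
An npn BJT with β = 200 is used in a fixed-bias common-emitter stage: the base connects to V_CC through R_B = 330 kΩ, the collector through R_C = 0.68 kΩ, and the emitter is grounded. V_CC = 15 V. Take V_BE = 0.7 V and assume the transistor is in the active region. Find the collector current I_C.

I_C ≈ 8.7 mA

Base loop: V_CC = I_B·R_B + V_BE, so I_B = (15 − 0.7)/330 kΩ = 0.0433 mA.
In the active region I_C = β·I_B = 200 × 0.0433 = 8.67 mA.
Collector loop: V_CE = V_CC − I_C·R_C = 15 − 8.67×0.68 = 9.11 V.
Since V_CE = 9.11 V > V_CE(sat) ≈ 0.2 V, the transistor is in the active region as assumed.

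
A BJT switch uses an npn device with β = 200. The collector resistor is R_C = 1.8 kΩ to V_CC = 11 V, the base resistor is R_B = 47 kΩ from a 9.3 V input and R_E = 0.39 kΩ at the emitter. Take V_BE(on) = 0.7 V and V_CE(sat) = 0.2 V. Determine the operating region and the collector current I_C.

saturation; I_C ≈ 4.9 mA

Assume active: I_B = (9.3 − 0.7)/(47 + 201×0.39) = 0.0686 mA, I_C = β·I_B = 13.7 mA.
Then V_CE = 11 − 13.7×1.8 − 13.8×0.39 = -19.1 V < 0.2 V — the active assumption fails.
Re-solve with V_CE = 0.2 V. KCL at the emitter: V_E/R_E = (V_BB−0.7−V_E)/R_B + (V_CC−0.2−V_E)/R_C, giving V_E = 1.97 V.
I_C = (V_CC − 0.2 − V_E)/R_C = (10.8 − 1.97)/1.8 = 4.91 mA.
Check: I_B = (8.6 − 1.97)/47 = 0.141 mA, and β·I_B = 28.2 mA > I_C, confirming saturation.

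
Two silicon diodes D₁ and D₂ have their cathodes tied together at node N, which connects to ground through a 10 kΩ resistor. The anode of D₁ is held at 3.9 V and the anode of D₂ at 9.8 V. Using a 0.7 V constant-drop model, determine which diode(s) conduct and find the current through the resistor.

Assume both conduct. Then node N would need to be at both 3.9−0.7 = 3.2 V and 9.8−0.7 = 9.1 V, which is impossible.
Assume only D₂ conducts: V_N = 9.8 − 0.7 = 9.1 V, so I_R = 9.1/10 = 0.91 mA.
Check D₁: its anode-to-cathode voltage is 3.9 − 9.1 = -5.2 V < 0.7 V, so it is off. The assumption is consistent.

Only D₂ conducts; I_R ≈ 0.91 mA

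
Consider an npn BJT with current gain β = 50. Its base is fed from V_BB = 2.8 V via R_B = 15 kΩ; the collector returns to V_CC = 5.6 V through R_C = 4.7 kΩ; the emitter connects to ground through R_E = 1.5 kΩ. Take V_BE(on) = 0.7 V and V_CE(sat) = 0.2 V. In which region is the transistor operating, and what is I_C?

Assume active: I_B = (2.8 − 0.7)/(15 + 51×1.5) = 0.023 mA, I_C = β·I_B = 1.15 mA.
Then V_CE = 5.6 − 1.15×4.7 − 1.17×1.5 = -1.55 V < 0.2 V — the active assumption fails.
Re-solve with V_CE = 0.2 V. KCL at the emitter: V_E/R_E = (V_BB−0.7−V_E)/R_B + (V_CC−0.2−V_E)/R_C, giving V_E = 1.36 V.
I_C = (V_CC − 0.2 − V_E)/R_C = (5.4 − 1.36)/4.7 = 0.859 mA.
Check: I_B = (2.1 − 1.36)/15 = 0.0492 mA, and β·I_B = 2.46 mA > I_C, confirming saturation.

saturation; I_C ≈ 0.86 mA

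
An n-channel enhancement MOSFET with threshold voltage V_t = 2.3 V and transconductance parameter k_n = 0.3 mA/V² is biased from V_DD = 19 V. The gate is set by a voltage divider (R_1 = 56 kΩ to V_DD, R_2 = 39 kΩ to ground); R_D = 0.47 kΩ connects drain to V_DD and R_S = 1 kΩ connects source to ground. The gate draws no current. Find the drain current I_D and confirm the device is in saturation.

I_D ≈ 1.9 mA

V_G = V_DD·R_2/(R_1+R_2) = 19×39/95 = 7.8 V.
Assume saturation: I_D = (k_n/2)(V_GS − V_t)² with V_GS = V_G − I_D·R_S = 7.8 − 1·I_D.
Substituting gives 0.15·I_D² − 2.65·I_D + 4.54 = 0, with roots I_D = 1.92 or 15.7 mA.
The root I_D = 15.7 mA gives V_GS = -7.95 V ≤ V_t, so take I_D = 1.92 mA.
Then V_GS = 5.88 V and V_DS = V_DD − I_D(R_D+R_S) = 19 − 1.92×1.47 = 16.2 V.
Saturation requires V_DS ≥ V_GS − V_t = 3.58 V; 16.2 ≥ 3.58 ✓.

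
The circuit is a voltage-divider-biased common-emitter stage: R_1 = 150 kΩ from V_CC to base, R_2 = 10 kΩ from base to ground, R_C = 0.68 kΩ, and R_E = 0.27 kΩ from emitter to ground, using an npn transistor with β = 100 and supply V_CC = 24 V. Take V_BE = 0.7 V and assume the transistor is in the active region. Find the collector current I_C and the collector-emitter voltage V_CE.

Thevenize the base divider: V_Th = V_CC·R_2/(R_1+R_2) = 24×10/160 = 1.5 V, R_Th = R_1‖R_2 = 9.38 kΩ.
Base-emitter loop: V_Th = I_B·R_Th + V_BE + (β+1)I_B·R_E, so I_B = (1.5 − 0.7) / (9.38 + 101×0.27) = 0.0218 mA.
I_C = β·I_B = 100×0.0218 = 2.18 mA, and I_E = (β+1)I_B = 2.2 mA.
V_CE = V_CC − I_C·R_C − I_E·R_E = 24 − 2.18×0.68 − 2.2×0.27 = 21.9 V.
V_CE = 21.9 V > 0.2 V confirms active-region operation.

I_C ≈ 2.2 mA, V_CE ≈ 22 V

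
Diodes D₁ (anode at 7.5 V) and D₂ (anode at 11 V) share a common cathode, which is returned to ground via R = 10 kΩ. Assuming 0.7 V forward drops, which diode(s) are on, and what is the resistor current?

Only D₂ conducts; I_R ≈ 1 mA

Assume both conduct. Then node N would need to be at both 7.5−0.7 = 6.8 V and 11−0.7 = 10.3 V, which is impossible.
Assume only D₂ conducts: V_N = 11 − 0.7 = 10.3 V, so I_R = 10.3/10 = 1.03 mA.
Check D₁: its anode-to-cathode voltage is 7.5 − 10.3 = -2.8 V < 0.7 V, so it is off. The assumption is consistent.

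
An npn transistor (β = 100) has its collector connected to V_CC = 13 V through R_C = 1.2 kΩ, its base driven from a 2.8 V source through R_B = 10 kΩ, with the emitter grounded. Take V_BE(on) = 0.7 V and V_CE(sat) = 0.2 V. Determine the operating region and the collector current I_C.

saturation; I_C ≈ 11 mA

Assume active: I_B = (2.8 − 0.7)/10 = 0.21 mA, giving I_C = β·I_B = 21 mA.
But then V_CE = 13 − 21×1.2 = -12.2 V < V_CE(sat) = 0.2 V — impossible in the active region.
So the transistor is saturated. With V_CE = 0.2 V, I_C = (V_CC − 0.2)/R_C = 12.8/1.2 = 10.7 mA.
Check: β·I_B = 21 mA > I_C = 10.7 mA, confirming saturation.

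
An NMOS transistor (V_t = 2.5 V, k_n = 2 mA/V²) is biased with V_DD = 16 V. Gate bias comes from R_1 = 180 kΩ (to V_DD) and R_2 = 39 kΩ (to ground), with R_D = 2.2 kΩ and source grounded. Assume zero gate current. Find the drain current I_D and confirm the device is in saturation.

I_D ≈ 0.12 mA

V_G = V_DD·R_2/(R_1+R_2) = 16×39/219 = 2.85 V. With the source grounded, V_GS = V_G = 2.85 V.
Assume saturation: I_D = (k_n/2)(V_GS − V_t)² = (2/2)×(2.85 − 2.5)² = 1×0.349² = 0.122 mA.
V_DS = V_DD − I_D·R_D = 16 − 0.122×2.2 = 15.7 V.
Saturation requires V_DS ≥ V_GS − V_t = 0.349 V; 15.7 ≥ 0.349 ✓.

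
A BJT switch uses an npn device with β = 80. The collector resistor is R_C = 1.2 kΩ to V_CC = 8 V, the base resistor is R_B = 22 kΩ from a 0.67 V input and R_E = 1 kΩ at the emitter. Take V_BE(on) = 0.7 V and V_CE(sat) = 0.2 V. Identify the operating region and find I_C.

V_BB = 0.67 V ≤ V_BE(on) = 0.7 V, so the base-emitter junction is not forward biased.
The transistor is in cutoff: I_B = I_C = 0.

cutoff; I_C ≈ 0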